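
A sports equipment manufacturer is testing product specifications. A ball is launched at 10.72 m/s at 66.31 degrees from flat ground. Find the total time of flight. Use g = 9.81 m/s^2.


T = 2*v*sin(theta)/g
sin(theta) = sin(66.31 deg) = 0.9157
T = 2*10.72*0.9157 / 9.81
T = 19.6333 / 9.81 = 2.0014 s

2.0014 s


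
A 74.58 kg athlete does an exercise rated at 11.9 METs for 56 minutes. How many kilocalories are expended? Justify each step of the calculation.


kcal = MET * mass * time_hr
Convert time: 56 min = 0.9333 hr
kcal = 11.9 * 74.58 * 0.9333
kcal = 828.3352 kcal

828.3352 kcal


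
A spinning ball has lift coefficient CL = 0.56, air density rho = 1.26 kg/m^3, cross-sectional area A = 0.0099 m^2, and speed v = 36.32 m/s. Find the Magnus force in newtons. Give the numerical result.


FM = 0.5 * CL * rho * A * v^2
FM = 0.5 * 0.56 * 1.26 * 0.0099 * 36.32^2
v^2 = 1319.1424
FM = 0.5 * 0.56 * 1.26 * 0.0099 * 1319.1424 = 4.6074 N

4.6074 N


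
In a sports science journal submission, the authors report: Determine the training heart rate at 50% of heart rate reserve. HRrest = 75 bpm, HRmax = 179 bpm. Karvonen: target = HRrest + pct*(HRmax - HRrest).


Target = HRrest + pct*(HRmax - HRrest)
Heart rate reserve = HRmax - HRrest = 179 - 75 = 104 bpm
Fraction = 50% = 0.5
Target = 75 + 0.5 * 104
Target = 75 + 52 = 127 bpm

127 bpm


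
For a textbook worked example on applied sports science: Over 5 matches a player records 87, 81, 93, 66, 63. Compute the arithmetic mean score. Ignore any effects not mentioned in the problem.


Average = sum / n
Sum = 390
Average = 390 / 5 = 78

78


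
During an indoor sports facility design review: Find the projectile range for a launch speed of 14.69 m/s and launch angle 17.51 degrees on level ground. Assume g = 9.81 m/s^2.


R = v^2 * sin(2*theta) / g
Convert angle to radians: theta = 17.51 deg = 0.3056 rad
sin(2*theta) = sin(0.6112) = 0.5739
R = 14.69^2 * 0.5739 / 9.81
R = 215.7961 * 0.5739 / 9.81 = 12.6236 m

12.6236 m


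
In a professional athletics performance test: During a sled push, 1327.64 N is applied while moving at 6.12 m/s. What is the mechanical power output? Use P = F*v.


P = F * v
P = 1327.64 * 6.12
P = 8125.1568 W

8125.1568 W


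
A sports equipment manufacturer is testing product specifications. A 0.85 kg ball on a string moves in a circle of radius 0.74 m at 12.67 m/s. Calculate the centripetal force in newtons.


Fc = m * v^2 / r
v^2 = 12.67^2 = 160.5289
Fc = 0.85 * 160.5289 / 0.74
Fc = 136.4496 / 0.74 = 184.3913 N

184.3913 N


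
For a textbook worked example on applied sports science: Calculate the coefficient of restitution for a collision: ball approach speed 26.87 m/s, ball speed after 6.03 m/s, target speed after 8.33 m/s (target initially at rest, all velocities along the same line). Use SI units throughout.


e = (v2_after - v1_after) / (v1_before - v2_before)
Numerator = 8.33 - 6.03 = 2.3
Denominator = 26.87 - 0 = 26.87
e = 2.3 / 26.87 = 0.0856

0.0856


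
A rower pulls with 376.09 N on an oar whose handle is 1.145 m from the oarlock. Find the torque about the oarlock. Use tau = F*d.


tau = F * d
tau = 376.09 * 1.145
tau = 430.623 N*m

430.623 N*m


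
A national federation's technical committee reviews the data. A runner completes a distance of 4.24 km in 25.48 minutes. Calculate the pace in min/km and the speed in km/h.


Pace = time / distance = 25.48 min / 4.24 km = 6.0094 min/km
Speed = distance / time_in_hours = 4.24 / 0.4247 hr
Speed = 9.9843 km/h

6.0094 min/km, 9.9843 km/h


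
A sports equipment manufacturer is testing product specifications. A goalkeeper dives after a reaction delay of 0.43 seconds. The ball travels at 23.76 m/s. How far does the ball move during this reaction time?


d = v * t
d = 23.76 * 0.43
d = 10.2168 m

10.2168 m


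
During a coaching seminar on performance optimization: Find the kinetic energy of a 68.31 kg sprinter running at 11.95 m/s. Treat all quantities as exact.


KE = 0.5 * m * v^2
KE = 0.5 * 68.31 * 11.95^2
KE = 0.5 * 68.31 * 142.8025 = 4877.4194 J

4877.4194 J


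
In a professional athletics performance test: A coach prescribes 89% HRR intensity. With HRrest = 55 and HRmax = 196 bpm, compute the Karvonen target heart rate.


Target = HRrest + pct*(HRmax - HRrest)
Heart rate reserve = HRmax - HRrest = 196 - 55 = 141 bpm
Fraction = 89% = 0.89
Target = 55 + 0.89 * 141
Target = 55 + 125.49 = 180.49 bpm

180.49 bpm


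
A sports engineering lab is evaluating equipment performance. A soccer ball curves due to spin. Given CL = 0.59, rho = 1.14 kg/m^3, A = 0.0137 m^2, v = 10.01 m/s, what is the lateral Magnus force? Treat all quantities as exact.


FM = 0.5 * CL * rho * A * v^2
FM = 0.5 * 0.59 * 1.14 * 0.0137 * 10.01^2
v^2 = 100.2001
FM = 0.5 * 0.59 * 1.14 * 0.0137 * 100.2001 = 0.4617 N

0.4617 N


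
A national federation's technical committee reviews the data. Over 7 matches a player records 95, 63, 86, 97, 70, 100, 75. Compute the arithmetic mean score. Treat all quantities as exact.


Average = sum / n
Sum = 586
Average = 586 / 7 = 83.7143

83.7143


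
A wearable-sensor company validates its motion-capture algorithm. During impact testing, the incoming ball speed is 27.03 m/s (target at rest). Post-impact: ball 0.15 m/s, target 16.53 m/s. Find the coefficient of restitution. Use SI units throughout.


e = (v2_after - v1_after) / (v1_before - v2_before)
Numerator = 16.53 - 0.15 = 16.38
Denominator = 27.03 - 0 = 27.03
e = 16.38 / 27.03 = 0.606

0.606


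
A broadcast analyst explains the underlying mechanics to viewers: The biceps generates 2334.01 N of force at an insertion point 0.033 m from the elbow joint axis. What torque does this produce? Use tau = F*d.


tau = F * d
tau = 2334.01 * 0.033
tau = 77.0223 N*m

77.0223 N*m


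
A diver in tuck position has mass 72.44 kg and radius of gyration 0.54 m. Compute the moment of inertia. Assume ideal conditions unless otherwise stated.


I = m * k^2
I = 72.44 * 0.54^2
I = 72.44 * 0.2916 = 21.1235 kg*m^2

21.1235 kg*m^2


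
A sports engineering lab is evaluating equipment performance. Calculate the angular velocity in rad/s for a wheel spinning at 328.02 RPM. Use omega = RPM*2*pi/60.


omega = RPM * 2 * pi / 60
omega = 328.02 * 2 * 3.14159 / 60
omega = 2061.0104 / 60 = 34.3502 rad/s

34.3502 rad/s


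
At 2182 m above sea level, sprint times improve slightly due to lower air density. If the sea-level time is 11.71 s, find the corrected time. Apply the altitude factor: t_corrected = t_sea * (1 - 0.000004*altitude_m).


Correction factor = 1 - 0.000004 * 2182 = 0.991272
t_corrected = t_sea * factor = 11.71 * 0.991272
t_corrected = 11.6078 s

11.6078 s


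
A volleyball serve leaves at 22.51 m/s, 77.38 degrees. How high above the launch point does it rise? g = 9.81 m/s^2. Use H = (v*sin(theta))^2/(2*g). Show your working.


H = (v*sin(theta))^2 / (2*g)
vy = v*sin(theta) = 22.51 * sin(77.38 deg) = 21.9662 m/s
H = vy^2 / (2*g) = 482.5127 / (2*9.81)
H = 482.5127 / 19.62 = 24.5929 m

24.5929 m


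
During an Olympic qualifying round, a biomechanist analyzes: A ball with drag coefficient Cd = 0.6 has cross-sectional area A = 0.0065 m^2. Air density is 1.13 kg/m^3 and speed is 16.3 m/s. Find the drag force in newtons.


Fd = 0.5 * Cd * rho * A * v^2
Fd = 0.5 * 0.6 * 1.13 * 0.0065 * 16.3^2
v^2 = 265.69
Fd = 0.5 * 0.6 * 1.13 * 0.0065 * 265.69 = 0.5854 N

0.5854 N


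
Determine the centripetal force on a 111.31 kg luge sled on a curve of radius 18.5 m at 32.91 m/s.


Fc = m * v^2 / r
v^2 = 32.91^2 = 1083.0681
Fc = 111.31 * 1083.0681 / 18.5
Fc = 120556.3102 / 18.5 = 6516.5573 N

6516.5573 N


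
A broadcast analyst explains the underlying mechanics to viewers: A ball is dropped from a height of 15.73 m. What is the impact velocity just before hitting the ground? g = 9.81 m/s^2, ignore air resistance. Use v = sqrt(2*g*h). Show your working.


v = sqrt(2 * g * h)
v = sqrt(2 * 9.81 * 15.73)
v = sqrt(308.6226) = 17.5677 m/s

17.5677 m/s


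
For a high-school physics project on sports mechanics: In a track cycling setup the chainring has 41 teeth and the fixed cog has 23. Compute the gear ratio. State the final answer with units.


GR = front_teeth / rear_teeth
GR = 41 / 23
GR = 1.7826

1.7826


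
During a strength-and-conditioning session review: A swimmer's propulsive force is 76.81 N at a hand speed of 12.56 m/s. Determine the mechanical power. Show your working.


P = F * v
P = 76.81 * 12.56
P = 964.7336 W

964.7336 W


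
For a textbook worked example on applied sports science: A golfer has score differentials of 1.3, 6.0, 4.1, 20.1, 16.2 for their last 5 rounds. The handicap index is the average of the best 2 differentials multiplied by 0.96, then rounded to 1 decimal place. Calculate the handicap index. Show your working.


All differentials: 1.3, 6.0, 4.1, 20.1, 16.2
Sorted: 1.3, 4.1, 6.0, 16.2, 20.1
Best 2: 1.3, 4.1
Average of best = 5.4 / 2 = 2.7
Raw index = 2.7 * 0.96 = 2.592
Handicap index = round(2.592, 1) = 2.6

2.6


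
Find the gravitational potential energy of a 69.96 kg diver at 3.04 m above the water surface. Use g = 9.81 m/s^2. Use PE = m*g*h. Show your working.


PE = m * g * h
PE = 69.96 * 9.81 * 3.04
PE = 686.3076 * 3.04 = 2086.3751 J

2086.3751 J


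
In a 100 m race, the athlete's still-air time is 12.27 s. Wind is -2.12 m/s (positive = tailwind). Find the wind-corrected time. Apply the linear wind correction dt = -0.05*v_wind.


dt = -0.05 * v_wind = -0.05 * -2.12 = 0.106 s
t_corrected = t_still + dt = 12.27 + (0.106)
t_corrected = 12.376 s

12.376 s


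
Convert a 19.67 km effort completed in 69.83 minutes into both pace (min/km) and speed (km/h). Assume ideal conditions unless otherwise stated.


Pace = time / distance = 69.83 min / 19.67 km = 3.5501 min/km
Speed = distance / time_in_hours = 19.67 / 1.1638 hr
Speed = 16.901 km/h

3.5501 min/km, 16.901 km/h


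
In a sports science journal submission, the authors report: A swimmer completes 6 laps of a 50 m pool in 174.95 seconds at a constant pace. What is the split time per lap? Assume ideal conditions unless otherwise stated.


Split time = total_time / n_laps = 174.95 / 6
Split time = 29.1583 s per lap

29.1583 s


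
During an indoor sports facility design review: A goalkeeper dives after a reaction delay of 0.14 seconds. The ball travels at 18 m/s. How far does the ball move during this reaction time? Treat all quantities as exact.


d = v * t
d = 18 * 0.14
d = 2.52 m

2.52 m


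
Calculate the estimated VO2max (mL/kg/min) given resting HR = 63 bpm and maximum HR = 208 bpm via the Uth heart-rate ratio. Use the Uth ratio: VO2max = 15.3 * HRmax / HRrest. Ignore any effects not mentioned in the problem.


VO2max = 15.3 * HRmax / HRrest
VO2max = 15.3 * 208 / 63
VO2max = 3182.4 / 63 = 50.5143 mL/kg/min

50.5143 mL/kg/min


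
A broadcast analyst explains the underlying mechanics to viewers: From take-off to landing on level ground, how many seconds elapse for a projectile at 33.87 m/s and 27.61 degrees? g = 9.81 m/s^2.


T = 2*v*sin(theta)/g
sin(theta) = sin(27.61 deg) = 0.4635
T = 2*33.87*0.4635 / 9.81
T = 31.3942 / 9.81 = 3.2002 s

3.2002 s


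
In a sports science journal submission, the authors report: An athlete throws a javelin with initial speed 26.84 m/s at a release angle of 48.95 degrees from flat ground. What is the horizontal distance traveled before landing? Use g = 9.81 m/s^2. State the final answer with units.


R = v^2 * sin(2*theta) / g
Convert angle to radians: theta = 48.95 deg = 0.8543 rad
sin(2*theta) = sin(1.7087) = 0.9905
R = 26.84^2 * 0.9905 / 9.81
R = 720.3856 * 0.9905 / 9.81 = 72.7369 m

72.7369 m


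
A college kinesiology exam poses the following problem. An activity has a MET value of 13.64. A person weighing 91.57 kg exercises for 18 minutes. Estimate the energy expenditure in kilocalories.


kcal = MET * mass * time_hr
Convert time: 18 min = 0.3 hr
kcal = 13.64 * 91.57 * 0.3
kcal = 374.7044 kcal

374.7044 kcal


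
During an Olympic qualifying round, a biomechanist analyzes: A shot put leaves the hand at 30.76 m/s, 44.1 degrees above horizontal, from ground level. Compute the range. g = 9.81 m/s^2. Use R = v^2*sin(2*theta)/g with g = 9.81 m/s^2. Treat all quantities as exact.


R = v^2 * sin(2*theta) / g
Convert angle to radians: theta = 44.1 deg = 0.7697 rad
sin(2*theta) = sin(1.5394) = 0.9995
R = 30.76^2 * 0.9995 / 9.81
R = 946.1776 * 0.9995 / 9.81 = 96.4027 m

96.4027 m


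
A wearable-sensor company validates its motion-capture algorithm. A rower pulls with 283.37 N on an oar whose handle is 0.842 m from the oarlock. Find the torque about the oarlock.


tau = F * d
tau = 283.37 * 0.842
tau = 238.5975 N*m

238.5975 N*m


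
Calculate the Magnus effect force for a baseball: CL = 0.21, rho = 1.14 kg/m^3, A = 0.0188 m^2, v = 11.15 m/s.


FM = 0.5 * CL * rho * A * v^2
FM = 0.5 * 0.21 * 1.14 * 0.0188 * 11.15^2
v^2 = 124.3225
FM = 0.5 * 0.21 * 1.14 * 0.0188 * 124.3225 = 0.2798 N

0.2798 N


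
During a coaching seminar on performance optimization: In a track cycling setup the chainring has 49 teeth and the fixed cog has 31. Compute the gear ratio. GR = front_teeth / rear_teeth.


GR = front_teeth / rear_teeth
GR = 49 / 31
GR = 1.5806

1.5806


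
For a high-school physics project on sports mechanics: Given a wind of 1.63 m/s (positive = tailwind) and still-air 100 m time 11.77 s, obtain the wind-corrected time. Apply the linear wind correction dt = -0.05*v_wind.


dt = -0.05 * v_wind = -0.05 * 1.63 = -0.0815 s
t_corrected = t_still + dt = 11.77 + (-0.0815)
t_corrected = 11.6885 s

11.6885 s


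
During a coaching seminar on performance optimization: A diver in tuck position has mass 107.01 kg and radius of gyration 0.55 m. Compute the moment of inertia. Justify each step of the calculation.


I = m * k^2
I = 107.01 * 0.55^2
I = 107.01 * 0.3025 = 32.3705 kg*m^2

32.3705 kg*m^2


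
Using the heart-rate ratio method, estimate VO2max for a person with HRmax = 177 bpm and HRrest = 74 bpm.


VO2max = 15.3 * HRmax / HRrest
VO2max = 15.3 * 177 / 74
VO2max = 2708.1 / 74 = 36.5959 mL/kg/min

36.5959 mL/kg/min


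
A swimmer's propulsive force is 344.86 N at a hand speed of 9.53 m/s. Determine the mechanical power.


P = F * v
P = 344.86 * 9.53
P = 3286.5158 W

3286.5158 W


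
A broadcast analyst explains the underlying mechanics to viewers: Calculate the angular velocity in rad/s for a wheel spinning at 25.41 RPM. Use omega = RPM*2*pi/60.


omega = RPM * 2 * pi / 60
omega = 25.41 * 2 * 3.14159 / 60
omega = 159.6557 / 60 = 2.6609 rad/s

2.6609 rad/s


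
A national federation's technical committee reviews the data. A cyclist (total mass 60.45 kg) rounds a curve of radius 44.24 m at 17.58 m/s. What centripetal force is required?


Fc = m * v^2 / r
v^2 = 17.58^2 = 309.0564
Fc = 60.45 * 309.0564 / 44.24
Fc = 18682.4594 / 44.24 = 422.2979 N

422.2979 N


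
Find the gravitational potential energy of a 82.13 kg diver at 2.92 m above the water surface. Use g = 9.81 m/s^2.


PE = m * g * h
PE = 82.13 * 9.81 * 2.92
PE = 805.6953 * 2.92 = 2352.6303 J

2352.6303 J


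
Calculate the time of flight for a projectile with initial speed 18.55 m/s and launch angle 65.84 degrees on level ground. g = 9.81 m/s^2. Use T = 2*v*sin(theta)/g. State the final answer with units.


T = 2*v*sin(theta)/g
sin(theta) = sin(65.84 deg) = 0.9124
T = 2*18.55*0.9124 / 9.81
T = 33.8503 / 9.81 = 3.4506 s

3.4506 s


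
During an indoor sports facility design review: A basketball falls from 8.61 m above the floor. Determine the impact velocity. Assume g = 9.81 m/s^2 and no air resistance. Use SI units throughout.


v = sqrt(2 * g * h)
v = sqrt(2 * 9.81 * 8.61)
v = sqrt(168.9282) = 12.9972 m/s

12.9972 m/s


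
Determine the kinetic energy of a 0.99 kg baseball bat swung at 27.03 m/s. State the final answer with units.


KE = 0.5 * m * v^2
KE = 0.5 * 0.99 * 27.03^2
KE = 0.5 * 0.99 * 730.6209 = 361.6573 J

361.6573 J


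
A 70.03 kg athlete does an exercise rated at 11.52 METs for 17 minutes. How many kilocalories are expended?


kcal = MET * mass * time_hr
Convert time: 17 min = 0.2833 hr
kcal = 11.52 * 70.03 * 0.2833
kcal = 228.5779 kcal

228.5779 kcal


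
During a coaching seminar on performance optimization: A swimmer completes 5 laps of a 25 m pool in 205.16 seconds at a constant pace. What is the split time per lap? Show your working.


Split time = total_time / n_laps = 205.16 / 5
Split time = 41.032 s per lap

41.032 s


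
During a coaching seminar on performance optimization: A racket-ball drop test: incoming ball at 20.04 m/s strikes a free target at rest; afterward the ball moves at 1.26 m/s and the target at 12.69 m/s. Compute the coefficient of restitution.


e = (v2_after - v1_after) / (v1_before - v2_before)
Numerator = 12.69 - 1.26 = 11.43
Denominator = 20.04 - 0 = 20.04
e = 11.43 / 20.04 = 0.5704

0.5704


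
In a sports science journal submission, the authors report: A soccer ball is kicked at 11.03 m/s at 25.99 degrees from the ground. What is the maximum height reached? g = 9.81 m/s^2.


H = (v*sin(theta))^2 / (2*g)
vy = v*sin(theta) = 11.03 * sin(25.99 deg) = 4.8335 m/s
H = vy^2 / (2*g) = 23.3628 / (2*9.81)
H = 23.3628 / 19.62 = 1.1908 m

1.1908 m


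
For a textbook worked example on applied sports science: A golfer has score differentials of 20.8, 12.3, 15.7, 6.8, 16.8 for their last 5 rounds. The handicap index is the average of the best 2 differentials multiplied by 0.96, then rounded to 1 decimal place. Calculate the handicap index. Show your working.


All differentials: 20.8, 12.3, 15.7, 6.8, 16.8
Sorted: 6.8, 12.3, 15.7, 16.8, 20.8
Best 2: 6.8, 12.3
Average of best = 19.1 / 2 = 9.55
Raw index = 9.55 * 0.96 = 9.168
Handicap index = round(9.168, 1) = 9.2

9.2


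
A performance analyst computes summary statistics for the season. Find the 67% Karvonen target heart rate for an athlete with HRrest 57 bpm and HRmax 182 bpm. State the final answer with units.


Target = HRrest + pct*(HRmax - HRrest)
Heart rate reserve = HRmax - HRrest = 182 - 57 = 125 bpm
Fraction = 67% = 0.67
Target = 57 + 0.67 * 125
Target = 57 + 83.75 = 140.75 bpm

140.75 bpm


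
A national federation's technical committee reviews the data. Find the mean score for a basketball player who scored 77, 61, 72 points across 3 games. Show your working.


Average = sum / n
Sum = 210
Average = 210 / 3 = 70

70


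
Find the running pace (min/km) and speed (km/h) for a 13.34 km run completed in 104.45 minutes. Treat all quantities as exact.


Pace = time / distance = 104.45 min / 13.34 km = 7.8298 min/km
Speed = distance / time_in_hours = 13.34 / 1.7408 hr
Speed = 7.663 km/h

7.8298 min/km, 7.663 km/h


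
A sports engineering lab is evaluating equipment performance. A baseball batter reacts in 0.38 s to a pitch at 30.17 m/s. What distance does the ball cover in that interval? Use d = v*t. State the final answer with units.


d = v * t
d = 30.17 * 0.38
d = 11.4646 m

11.4646 m


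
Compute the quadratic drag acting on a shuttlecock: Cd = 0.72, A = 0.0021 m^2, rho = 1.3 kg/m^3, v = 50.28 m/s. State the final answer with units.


Fd = 0.5 * Cd * rho * A * v^2
Fd = 0.5 * 0.72 * 1.3 * 0.0021 * 50.28^2
v^2 = 2528.0784
Fd = 0.5 * 0.72 * 1.3 * 0.0021 * 2528.0784 = 2.4846 N

2.4846 N


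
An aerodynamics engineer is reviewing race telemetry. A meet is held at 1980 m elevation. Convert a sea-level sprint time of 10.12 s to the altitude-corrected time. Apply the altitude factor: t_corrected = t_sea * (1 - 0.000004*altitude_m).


Correction factor = 1 - 0.000004 * 1980 = 0.99208
t_corrected = t_sea * factor = 10.12 * 0.99208
t_corrected = 10.0398 s

10.0398 s


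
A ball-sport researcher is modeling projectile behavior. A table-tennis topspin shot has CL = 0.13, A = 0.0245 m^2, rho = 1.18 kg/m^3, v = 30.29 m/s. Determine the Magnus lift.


FM = 0.5 * CL * rho * A * v^2
FM = 0.5 * 0.13 * 1.18 * 0.0245 * 30.29^2
v^2 = 917.4841
FM = 0.5 * 0.13 * 1.18 * 0.0245 * 917.4841 = 1.7241 N

1.7241 N


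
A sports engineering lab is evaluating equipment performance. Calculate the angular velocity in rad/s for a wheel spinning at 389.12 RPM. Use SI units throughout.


omega = RPM * 2 * pi / 60
omega = 389.12 * 2 * 3.14159 / 60
omega = 2444.9131 / 60 = 40.7486 rad/s

40.7486 rad/s


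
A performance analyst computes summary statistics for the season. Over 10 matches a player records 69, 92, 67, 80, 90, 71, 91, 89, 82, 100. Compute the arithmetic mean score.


Average = sum / n
Sum = 831
Average = 831 / 10 = 83.1

83.1


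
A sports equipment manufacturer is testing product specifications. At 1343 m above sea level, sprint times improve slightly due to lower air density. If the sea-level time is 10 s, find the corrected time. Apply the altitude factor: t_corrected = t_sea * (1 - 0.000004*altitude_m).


Correction factor = 1 - 0.000004 * 1343 = 0.994628
t_corrected = t_sea * factor = 10 * 0.994628
t_corrected = 9.9463 s

9.9463 s


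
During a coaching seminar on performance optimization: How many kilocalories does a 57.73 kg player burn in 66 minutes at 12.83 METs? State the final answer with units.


kcal = MET * mass * time_hr
Convert time: 66 min = 1.1 hr
kcal = 12.83 * 57.73 * 1.1
kcal = 814.7435 kcal

814.7435 kcal


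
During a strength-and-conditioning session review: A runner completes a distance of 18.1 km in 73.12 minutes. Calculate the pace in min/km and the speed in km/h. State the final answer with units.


Pace = time / distance = 73.12 min / 18.1 km = 4.0398 min/km
Speed = distance / time_in_hours = 18.1 / 1.2187 hr
Speed = 14.8523 km/h

4.0398 min/km, 14.8523 km/h


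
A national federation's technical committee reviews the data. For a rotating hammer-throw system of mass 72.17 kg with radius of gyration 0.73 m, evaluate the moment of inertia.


I = m * k^2
I = 72.17 * 0.73^2
I = 72.17 * 0.5329 = 38.4594 kg*m^2

38.4594 kg*m^2


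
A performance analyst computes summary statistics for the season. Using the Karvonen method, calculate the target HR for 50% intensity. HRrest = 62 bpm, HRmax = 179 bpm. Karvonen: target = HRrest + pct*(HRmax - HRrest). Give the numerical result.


Target = HRrest + pct*(HRmax - HRrest)
Heart rate reserve = HRmax - HRrest = 179 - 62 = 117 bpm
Fraction = 50% = 0.5
Target = 62 + 0.5 * 117
Target = 62 + 58.5 = 120.5 bpm

120.5 bpm


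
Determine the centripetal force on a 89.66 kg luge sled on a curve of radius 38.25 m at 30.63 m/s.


Fc = m * v^2 / r
v^2 = 30.63^2 = 938.1969
Fc = 89.66 * 938.1969 / 38.25
Fc = 84118.7341 / 38.25 = 2199.1826 N

2199.1826 N


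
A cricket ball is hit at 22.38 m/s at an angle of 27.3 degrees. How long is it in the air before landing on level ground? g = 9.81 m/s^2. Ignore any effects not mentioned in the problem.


T = 2*v*sin(theta)/g
sin(theta) = sin(27.3 deg) = 0.4586
T = 2*22.38*0.4586 / 9.81
T = 20.5292 / 9.81 = 2.0927 s

2.0927 s


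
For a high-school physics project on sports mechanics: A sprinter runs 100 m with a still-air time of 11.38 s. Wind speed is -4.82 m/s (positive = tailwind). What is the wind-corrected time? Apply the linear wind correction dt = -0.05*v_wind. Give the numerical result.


dt = -0.05 * v_wind = -0.05 * -4.82 = 0.241 s
t_corrected = t_still + dt = 11.38 + (0.241)
t_corrected = 11.621 s

11.621 s


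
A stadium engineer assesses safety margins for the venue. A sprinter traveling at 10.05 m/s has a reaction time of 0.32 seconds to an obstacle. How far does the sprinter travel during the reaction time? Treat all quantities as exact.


d = v * t
d = 10.05 * 0.32
d = 3.216 m

3.216 m


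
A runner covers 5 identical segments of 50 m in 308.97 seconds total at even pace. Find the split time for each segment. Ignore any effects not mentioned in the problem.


Split time = total_time / n_laps = 308.97 / 5
Split time = 61.794 s per lap

61.794 s


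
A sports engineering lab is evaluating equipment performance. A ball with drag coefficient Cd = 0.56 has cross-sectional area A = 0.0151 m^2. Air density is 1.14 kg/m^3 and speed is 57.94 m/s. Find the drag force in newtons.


Fd = 0.5 * Cd * rho * A * v^2
Fd = 0.5 * 0.56 * 1.14 * 0.0151 * 57.94^2
v^2 = 3357.0436
Fd = 0.5 * 0.56 * 1.14 * 0.0151 * 3357.0436 = 16.1807 N

16.1807 N


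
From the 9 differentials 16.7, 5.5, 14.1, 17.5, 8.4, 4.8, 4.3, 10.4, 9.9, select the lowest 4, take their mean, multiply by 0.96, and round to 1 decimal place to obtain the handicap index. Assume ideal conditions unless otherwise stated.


All differentials: 16.7, 5.5, 14.1, 17.5, 8.4, 4.8, 4.3, 10.4, 9.9
Sorted: 4.3, 4.8, 5.5, 8.4, 9.9, 10.4, 14.1, 16.7, 17.5
Best 4: 4.3, 4.8, 5.5, 8.4
Average of best = 23 / 4 = 5.75
Raw index = 5.75 * 0.96 = 5.52
Handicap index = round(5.52, 1) = 5.5

5.5


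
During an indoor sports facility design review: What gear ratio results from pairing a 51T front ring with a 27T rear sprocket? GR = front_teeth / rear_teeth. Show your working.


GR = front_teeth / rear_teeth
GR = 51 / 27
GR = 1.8889

1.8889


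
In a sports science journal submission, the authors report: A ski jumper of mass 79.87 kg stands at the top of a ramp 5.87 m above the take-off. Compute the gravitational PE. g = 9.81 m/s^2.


PE = m * g * h
PE = 79.87 * 9.81 * 5.87
PE = 783.5247 * 5.87 = 4599.29 J

4599.29 J


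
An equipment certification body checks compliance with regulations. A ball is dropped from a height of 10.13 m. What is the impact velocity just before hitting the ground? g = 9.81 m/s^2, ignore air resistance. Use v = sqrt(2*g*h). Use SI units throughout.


v = sqrt(2 * g * h)
v = sqrt(2 * 9.81 * 10.13)
v = sqrt(198.7506) = 14.0979 m/s

14.0979 m/s


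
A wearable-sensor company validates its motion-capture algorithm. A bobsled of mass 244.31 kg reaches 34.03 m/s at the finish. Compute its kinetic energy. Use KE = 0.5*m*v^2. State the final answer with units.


KE = 0.5 * m * v^2
KE = 0.5 * 244.31 * 34.03^2
KE = 0.5 * 244.31 * 1158.0409 = 141460.4861 J

141460.4861 J


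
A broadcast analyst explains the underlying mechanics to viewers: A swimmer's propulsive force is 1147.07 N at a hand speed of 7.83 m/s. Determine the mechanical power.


P = F * v
P = 1147.07 * 7.83
P = 8981.5581 W

8981.5581 W


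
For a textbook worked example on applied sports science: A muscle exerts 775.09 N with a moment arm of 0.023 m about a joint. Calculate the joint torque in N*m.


tau = F * d
tau = 775.09 * 0.023
tau = 17.8271 N*m

17.8271 N*m


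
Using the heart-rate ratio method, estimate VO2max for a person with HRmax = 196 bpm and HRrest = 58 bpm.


VO2max = 15.3 * HRmax / HRrest
VO2max = 15.3 * 196 / 58
VO2max = 2998.8 / 58 = 51.7034 mL/kg/min

51.7034 mL/kg/min


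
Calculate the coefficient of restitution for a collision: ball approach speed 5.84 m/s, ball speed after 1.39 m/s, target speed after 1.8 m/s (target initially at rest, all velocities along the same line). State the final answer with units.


e = (v2_after - v1_after) / (v1_before - v2_before)
Numerator = 1.8 - 1.39 = 0.41
Denominator = 5.84 - 0 = 5.84
e = 0.41 / 5.84 = 0.0702

0.0702


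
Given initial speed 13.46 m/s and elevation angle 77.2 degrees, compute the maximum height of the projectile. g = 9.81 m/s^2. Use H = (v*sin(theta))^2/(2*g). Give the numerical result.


H = (v*sin(theta))^2 / (2*g)
vy = v*sin(theta) = 13.46 * sin(77.2 deg) = 13.1255 m/s
H = vy^2 / (2*g) = 172.279 / (2*9.81)
H = 172.279 / 19.62 = 8.7808 m

8.7808 m


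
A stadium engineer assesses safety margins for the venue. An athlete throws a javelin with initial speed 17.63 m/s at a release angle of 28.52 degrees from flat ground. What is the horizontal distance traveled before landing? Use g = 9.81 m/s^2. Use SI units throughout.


R = v^2 * sin(2*theta) / g
Convert angle to radians: theta = 28.52 deg = 0.4978 rad
sin(2*theta) = sin(0.9955) = 0.8391
R = 17.63^2 * 0.8391 / 9.81
R = 310.8169 * 0.8391 / 9.81 = 26.5842 m

26.5842 m


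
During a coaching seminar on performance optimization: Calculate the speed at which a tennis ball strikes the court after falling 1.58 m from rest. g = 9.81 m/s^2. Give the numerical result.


v = sqrt(2 * g * h)
v = sqrt(2 * 9.81 * 1.58)
v = sqrt(30.9996) = 5.5677 m/s

5.5677 m/s


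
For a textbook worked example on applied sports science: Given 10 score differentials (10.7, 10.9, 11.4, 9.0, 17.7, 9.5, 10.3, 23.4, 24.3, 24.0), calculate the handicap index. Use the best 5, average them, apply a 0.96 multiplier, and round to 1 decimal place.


All differentials: 10.7, 10.9, 11.4, 9.0, 17.7, 9.5, 10.3, 23.4, 24.3, 24.0
Sorted: 9.0, 9.5, 10.3, 10.7, 10.9, 11.4, 17.7, 23.4, 24.0, 24.3
Best 5: 9.0, 9.5, 10.3, 10.7, 10.9
Average of best = 50.4 / 5 = 10.08
Raw index = 10.08 * 0.96 = 9.6768
Handicap index = round(9.6768, 1) = 9.7

9.7


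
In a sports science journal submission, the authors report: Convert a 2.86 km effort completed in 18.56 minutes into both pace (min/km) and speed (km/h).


Pace = time / distance = 18.56 min / 2.86 km = 6.4895 min/km
Speed = distance / time_in_hours = 2.86 / 0.3093 hr
Speed = 9.2457 km/h

6.4895 min/km, 9.2457 km/h


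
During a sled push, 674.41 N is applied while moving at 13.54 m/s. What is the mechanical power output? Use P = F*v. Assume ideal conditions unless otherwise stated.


P = F * v
P = 674.41 * 13.54
P = 9131.5114 W

9131.5114 W


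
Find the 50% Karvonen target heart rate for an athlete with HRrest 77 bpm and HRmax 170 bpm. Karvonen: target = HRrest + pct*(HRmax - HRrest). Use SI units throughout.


Target = HRrest + pct*(HRmax - HRrest)
Heart rate reserve = HRmax - HRrest = 170 - 77 = 93 bpm
Fraction = 50% = 0.5
Target = 77 + 0.5 * 93
Target = 77 + 46.5 = 123.5 bpm

123.5 bpm


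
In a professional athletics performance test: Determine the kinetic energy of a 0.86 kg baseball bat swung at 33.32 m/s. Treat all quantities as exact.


KE = 0.5 * m * v^2
KE = 0.5 * 0.86 * 33.32^2
KE = 0.5 * 0.86 * 1110.2224 = 477.3956 J

477.3956 J


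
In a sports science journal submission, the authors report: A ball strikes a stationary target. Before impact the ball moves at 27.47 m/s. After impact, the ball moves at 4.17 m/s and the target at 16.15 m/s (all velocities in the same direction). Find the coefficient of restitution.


e = (v2_after - v1_after) / (v1_before - v2_before)
Numerator = 16.15 - 4.17 = 11.98
Denominator = 27.47 - 0 = 27.47
e = 11.98 / 27.47 = 0.4361

0.4361


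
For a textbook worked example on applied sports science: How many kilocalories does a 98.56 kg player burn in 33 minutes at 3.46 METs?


kcal = MET * mass * time_hr
Convert time: 33 min = 0.55 hr
kcal = 3.46 * 98.56 * 0.55
kcal = 187.5597 kcal

187.5597 kcal


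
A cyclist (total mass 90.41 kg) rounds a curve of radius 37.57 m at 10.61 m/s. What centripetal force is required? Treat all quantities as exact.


Fc = m * v^2 / r
v^2 = 10.61^2 = 112.5721
Fc = 90.41 * 112.5721 / 37.57
Fc = 10177.6436 / 37.57 = 270.8982 N

270.8982 N


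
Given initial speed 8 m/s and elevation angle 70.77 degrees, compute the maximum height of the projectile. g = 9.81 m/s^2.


H = (v*sin(theta))^2 / (2*g)
vy = v*sin(theta) = 8 * sin(70.77 deg) = 7.5536 m/s
H = vy^2 / (2*g) = 57.0574 / (2*9.81)
H = 57.0574 / 19.62 = 2.9081 m

2.9081 m


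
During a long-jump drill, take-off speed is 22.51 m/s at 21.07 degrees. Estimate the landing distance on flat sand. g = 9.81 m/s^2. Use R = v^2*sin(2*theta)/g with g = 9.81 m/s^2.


R = v^2 * sin(2*theta) / g
Convert angle to radians: theta = 21.07 deg = 0.3677 rad
sin(2*theta) = sin(0.7355) = 0.6709
R = 22.51^2 * 0.6709 / 9.81
R = 506.7001 * 0.6709 / 9.81 = 34.6552 m

34.6552 m


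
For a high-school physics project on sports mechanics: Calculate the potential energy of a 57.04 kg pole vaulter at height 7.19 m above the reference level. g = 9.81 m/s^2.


PE = m * g * h
PE = 57.04 * 9.81 * 7.19
PE = 559.5624 * 7.19 = 4023.2537 J

4023.2537 J


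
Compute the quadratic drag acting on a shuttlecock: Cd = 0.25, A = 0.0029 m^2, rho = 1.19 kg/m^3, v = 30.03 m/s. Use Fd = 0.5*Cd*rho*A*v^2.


Fd = 0.5 * Cd * rho * A * v^2
Fd = 0.5 * 0.25 * 1.19 * 0.0029 * 30.03^2
v^2 = 901.8009
Fd = 0.5 * 0.25 * 1.19 * 0.0029 * 901.8009 = 0.389 N

0.389 N


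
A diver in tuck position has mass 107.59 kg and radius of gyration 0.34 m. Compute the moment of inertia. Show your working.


I = m * k^2
I = 107.59 * 0.34^2
I = 107.59 * 0.1156 = 12.4374 kg*m^2

12.4374 kg*m^2


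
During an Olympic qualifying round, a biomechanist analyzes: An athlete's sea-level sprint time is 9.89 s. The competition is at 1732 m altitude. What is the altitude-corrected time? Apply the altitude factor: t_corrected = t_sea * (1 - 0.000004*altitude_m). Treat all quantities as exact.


Correction factor = 1 - 0.000004 * 1732 = 0.993072
t_corrected = t_sea * factor = 9.89 * 0.993072
t_corrected = 9.8215 s

9.8215 s


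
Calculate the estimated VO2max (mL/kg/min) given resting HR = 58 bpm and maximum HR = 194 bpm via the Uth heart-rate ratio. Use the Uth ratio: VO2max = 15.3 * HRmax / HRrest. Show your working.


VO2max = 15.3 * HRmax / HRrest
VO2max = 15.3 * 194 / 58
VO2max = 2968.2 / 58 = 51.1759 mL/kg/min

51.1759 mL/kg/min


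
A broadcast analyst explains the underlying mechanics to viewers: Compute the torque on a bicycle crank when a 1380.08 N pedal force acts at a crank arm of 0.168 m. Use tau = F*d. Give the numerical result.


tau = F * d
tau = 1380.08 * 0.168
tau = 231.8534 N*m

231.8534 N*m


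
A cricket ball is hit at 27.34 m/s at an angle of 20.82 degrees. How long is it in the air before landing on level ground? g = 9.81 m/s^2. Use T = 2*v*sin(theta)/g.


T = 2*v*sin(theta)/g
sin(theta) = sin(20.82 deg) = 0.3554
T = 2*27.34*0.3554 / 9.81
T = 19.4351 / 9.81 = 1.9812 s

1.9812 s


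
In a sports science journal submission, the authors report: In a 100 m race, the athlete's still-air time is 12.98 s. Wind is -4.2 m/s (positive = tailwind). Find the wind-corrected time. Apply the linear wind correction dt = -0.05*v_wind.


dt = -0.05 * v_wind = -0.05 * -4.2 = 0.21 s
t_corrected = t_still + dt = 12.98 + (0.21)
t_corrected = 13.19 s

13.19 s


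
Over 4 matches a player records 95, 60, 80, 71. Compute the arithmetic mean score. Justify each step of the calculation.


Average = sum / n
Sum = 306
Average = 306 / 4 = 76.5

76.5


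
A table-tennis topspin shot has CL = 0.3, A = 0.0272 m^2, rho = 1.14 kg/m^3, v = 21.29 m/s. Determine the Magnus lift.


FM = 0.5 * CL * rho * A * v^2
FM = 0.5 * 0.3 * 1.14 * 0.0272 * 21.29^2
v^2 = 453.2641
FM = 0.5 * 0.3 * 1.14 * 0.0272 * 453.2641 = 2.1082 N

2.1082 N


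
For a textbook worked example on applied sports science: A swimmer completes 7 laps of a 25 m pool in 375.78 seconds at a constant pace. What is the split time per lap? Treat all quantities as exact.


Split time = total_time / n_laps = 375.78 / 7
Split time = 53.6829 s per lap

53.6829 s


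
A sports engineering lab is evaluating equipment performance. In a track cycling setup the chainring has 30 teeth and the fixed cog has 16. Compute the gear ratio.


GR = front_teeth / rear_teeth
GR = 30 / 16
GR = 1.875

1.875


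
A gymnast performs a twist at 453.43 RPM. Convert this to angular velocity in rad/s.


omega = RPM * 2 * pi / 60
omega = 453.43 * 2 * 3.14159 / 60
omega = 2848.9847 / 60 = 47.4831 rad/s

47.4831 rad/s


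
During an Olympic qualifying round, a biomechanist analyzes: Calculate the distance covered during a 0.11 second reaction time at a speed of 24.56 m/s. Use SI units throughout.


d = v * t
d = 24.56 * 0.11
d = 2.7016 m

2.7016 m


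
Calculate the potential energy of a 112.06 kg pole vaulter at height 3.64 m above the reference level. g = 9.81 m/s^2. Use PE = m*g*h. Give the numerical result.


PE = m * g * h
PE = 112.06 * 9.81 * 3.64
PE = 1099.3086 * 3.64 = 4001.4833 J

4001.4833 J


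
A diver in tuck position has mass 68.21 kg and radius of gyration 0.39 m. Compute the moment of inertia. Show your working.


I = m * k^2
I = 68.21 * 0.39^2
I = 68.21 * 0.1521 = 10.3747 kg*m^2

10.3747 kg*m^2


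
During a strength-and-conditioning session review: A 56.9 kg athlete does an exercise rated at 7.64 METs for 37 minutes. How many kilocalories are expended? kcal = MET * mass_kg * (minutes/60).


kcal = MET * mass * time_hr
Convert time: 37 min = 0.6167 hr
kcal = 7.64 * 56.9 * 0.6167
kcal = 268.0749 kcal

268.0749 kcal


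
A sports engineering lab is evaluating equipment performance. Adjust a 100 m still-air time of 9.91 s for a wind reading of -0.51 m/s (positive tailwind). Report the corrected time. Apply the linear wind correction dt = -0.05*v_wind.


dt = -0.05 * v_wind = -0.05 * -0.51 = 0.0255 s
t_corrected = t_still + dt = 9.91 + (0.0255)
t_corrected = 9.9355 s

9.9355 s


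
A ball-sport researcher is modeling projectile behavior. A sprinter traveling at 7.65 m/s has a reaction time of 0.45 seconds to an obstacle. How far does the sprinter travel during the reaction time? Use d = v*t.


d = v * t
d = 7.65 * 0.45
d = 3.4425 m

3.4425 m


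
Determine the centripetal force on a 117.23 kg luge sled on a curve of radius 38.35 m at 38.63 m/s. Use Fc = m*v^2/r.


Fc = m * v^2 / r
v^2 = 38.63^2 = 1492.2769
Fc = 117.23 * 1492.2769 / 38.35
Fc = 174939.621 / 38.35 = 4561.659 N

4561.659 N


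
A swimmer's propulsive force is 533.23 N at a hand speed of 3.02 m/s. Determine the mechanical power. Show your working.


P = F * v
P = 533.23 * 3.02
P = 1610.3546 W

1610.3546 W


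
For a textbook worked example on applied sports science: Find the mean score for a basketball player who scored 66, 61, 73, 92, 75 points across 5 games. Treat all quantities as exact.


Average = sum / n
Sum = 367
Average = 367 / 5 = 73.4

73.4


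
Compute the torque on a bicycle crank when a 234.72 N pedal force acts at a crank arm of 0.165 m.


tau = F * d
tau = 234.72 * 0.165
tau = 38.7288 N*m

38.7288 N*m


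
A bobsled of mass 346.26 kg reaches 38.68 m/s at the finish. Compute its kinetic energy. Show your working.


KE = 0.5 * m * v^2
KE = 0.5 * 346.26 * 38.68^2
KE = 0.5 * 346.26 * 1496.1424 = 259027.1337 J

259027.1337 J


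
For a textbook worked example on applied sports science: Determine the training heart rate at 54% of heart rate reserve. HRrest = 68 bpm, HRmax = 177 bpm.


Target = HRrest + pct*(HRmax - HRrest)
Heart rate reserve = HRmax - HRrest = 177 - 68 = 109 bpm
Fraction = 54% = 0.54
Target = 68 + 0.54 * 109
Target = 68 + 58.86 = 126.86 bpm

126.86 bpm


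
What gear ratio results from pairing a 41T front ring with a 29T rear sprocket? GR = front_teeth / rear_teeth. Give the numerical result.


GR = front_teeth / rear_teeth
GR = 41 / 29
GR = 1.4138

1.4138


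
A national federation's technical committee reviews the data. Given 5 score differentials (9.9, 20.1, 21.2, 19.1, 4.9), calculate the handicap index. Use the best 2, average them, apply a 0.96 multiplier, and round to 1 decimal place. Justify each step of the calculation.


All differentials: 9.9, 20.1, 21.2, 19.1, 4.9
Sorted: 4.9, 9.9, 19.1, 20.1, 21.2
Best 2: 4.9, 9.9
Average of best = 14.8 / 2 = 7.4
Raw index = 7.4 * 0.96 = 7.104
Handicap index = round(7.104, 1) = 7.1

7.1


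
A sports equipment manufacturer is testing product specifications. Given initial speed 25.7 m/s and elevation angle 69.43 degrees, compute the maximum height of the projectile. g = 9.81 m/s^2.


H = (v*sin(theta))^2 / (2*g)
vy = v*sin(theta) = 25.7 * sin(69.43 deg) = 24.0615 m/s
H = vy^2 / (2*g) = 578.9539 / (2*9.81)
H = 578.9539 / 19.62 = 29.5084 m

29.5084 m


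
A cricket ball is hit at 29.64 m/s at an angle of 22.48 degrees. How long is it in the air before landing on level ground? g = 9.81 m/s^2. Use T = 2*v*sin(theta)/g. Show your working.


T = 2*v*sin(theta)/g
sin(theta) = sin(22.48 deg) = 0.3824
T = 2*29.64*0.3824 / 9.81
T = 22.6664 / 9.81 = 2.3105 s

2.3105 s
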